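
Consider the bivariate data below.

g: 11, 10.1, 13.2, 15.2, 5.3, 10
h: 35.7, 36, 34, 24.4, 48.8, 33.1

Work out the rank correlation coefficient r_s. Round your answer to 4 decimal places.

-0.6571

Rank g: 4, 3, 5, 6, 1, 2
Rank h: 4, 5, 3, 1, 6, 2
d = rank(g) − rank(h): 0, -2, 2, 5, -5, 0; Σd² = 58
ρ = 1 − 6Σd² / [n(n²−1)] = 1 − 6×58 / (6×35) = 1 − 348/210 ≈ -0.6571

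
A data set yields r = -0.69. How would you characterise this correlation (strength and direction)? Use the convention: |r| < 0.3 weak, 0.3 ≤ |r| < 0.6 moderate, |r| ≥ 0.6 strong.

strong negative

r = -0.69 < 0 so the relationship is negative.
|r| = 0.69, which falls in the strong range.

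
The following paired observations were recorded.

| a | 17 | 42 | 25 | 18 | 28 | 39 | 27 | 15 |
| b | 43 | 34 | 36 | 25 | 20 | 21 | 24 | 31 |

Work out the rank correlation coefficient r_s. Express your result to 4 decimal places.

-0.4286

Rank a: 2, 8, 4, 3, 6, 7, 5, 1
Rank b: 8, 6, 7, 4, 1, 2, 3, 5
d = rank(a) − rank(b): -6, 2, -3, -1, 5, 5, 2, -4; Σd² = 120
ρ = 1 − 6Σd² / [n(n²−1)] = 1 − 6×120 / (8×63) = 1 − 720/504 ≈ -0.4286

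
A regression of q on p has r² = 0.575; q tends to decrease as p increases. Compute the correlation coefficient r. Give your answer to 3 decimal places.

|r| = √0.575 = 0.758
The association is negative, so r = −0.758.

-0.758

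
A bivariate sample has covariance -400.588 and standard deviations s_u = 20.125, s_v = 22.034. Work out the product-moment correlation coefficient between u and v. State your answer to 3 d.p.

-0.903

r = Cov(u,v) / (s_u · s_v) = -400.588 / (20.125 × 22.034)
  = -400.588 / 443.4342 ≈ -0.903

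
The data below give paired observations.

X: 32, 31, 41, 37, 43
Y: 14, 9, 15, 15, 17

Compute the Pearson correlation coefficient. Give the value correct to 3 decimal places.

n = 5, ΣX = 184, ΣY = 70, ΣX² = 6884, ΣY² = 1016, ΣXY = 2628
nΣXY − ΣXΣY = 13140 − 12880 = 260
nΣX² − (ΣX)² = 34420 − 33856 = 564; nΣY² − (ΣY)² = 5080 − 4900 = 180
r = 260 / √(564 × 180) = 260 / 318.6220 ≈ 0.816

0.816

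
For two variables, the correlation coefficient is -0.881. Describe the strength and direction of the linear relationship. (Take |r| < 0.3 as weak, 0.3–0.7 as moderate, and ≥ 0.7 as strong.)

strong negative

r = -0.881 < 0 so the relationship is negative.
|r| = 0.881, which falls in the strong range.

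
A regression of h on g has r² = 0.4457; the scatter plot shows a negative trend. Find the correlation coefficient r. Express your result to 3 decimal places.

-0.668

|r| = √0.4457 = 0.668
The association is negative, so r = −0.668.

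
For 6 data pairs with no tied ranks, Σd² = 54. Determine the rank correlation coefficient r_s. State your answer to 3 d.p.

-0.543

ρ = 1 − 6Σd² / [n(n²−1)] = 1 − 6×54 / (6×35)
  = 1 − 324/210 = 1 − 1.5429 ≈ -0.543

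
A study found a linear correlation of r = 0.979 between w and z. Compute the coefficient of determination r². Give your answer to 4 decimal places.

r² = (0.979)² = 0.9584

0.9584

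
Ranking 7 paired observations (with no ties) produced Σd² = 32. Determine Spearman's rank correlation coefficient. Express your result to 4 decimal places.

0.4286

ρ = 1 − 6Σd² / [n(n²−1)] = 1 − 6×32 / (7×48)
  = 1 − 192/336 = 1 − 0.57143 ≈ 0.4286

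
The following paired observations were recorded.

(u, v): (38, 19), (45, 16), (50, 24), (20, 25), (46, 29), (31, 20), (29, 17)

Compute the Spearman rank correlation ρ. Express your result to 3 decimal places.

Rank u: 4, 5, 7, 1, 6, 3, 2
Rank v: 3, 1, 5, 6, 7, 4, 2
d = rank(u) − rank(v): 1, 4, 2, -5, -1, -1, 0; Σd² = 48
ρ = 1 − 6Σd² / [n(n²−1)] = 1 − 6×48 / (7×48) = 1 − 288/336 ≈ 0.143

0.143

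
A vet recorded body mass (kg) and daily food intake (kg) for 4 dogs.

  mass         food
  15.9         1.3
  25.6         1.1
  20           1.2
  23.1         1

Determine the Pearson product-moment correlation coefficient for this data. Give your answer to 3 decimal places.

-0.839

n = 4, Σx = 84.6, Σy = 4.6, Σx² = 1841.78, Σy² = 5.34, Σxy = 95.93
nΣxy − ΣxΣy = 383.72 − 389.16 = -5.44
nΣx² − (Σx)² = 7367.12 − 7157.16 = 209.96; nΣy² − (Σy)² = 21.36 − 21.16 = 0.2
r = -5.44 / √(209.96 × 0.2) = -5.44 / 6.4801 ≈ -0.839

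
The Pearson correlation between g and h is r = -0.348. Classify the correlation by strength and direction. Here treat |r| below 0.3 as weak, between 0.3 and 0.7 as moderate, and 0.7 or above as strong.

moderate negative

r = -0.348 < 0 so the relationship is negative.
|r| = 0.348, which falls in the moderate range.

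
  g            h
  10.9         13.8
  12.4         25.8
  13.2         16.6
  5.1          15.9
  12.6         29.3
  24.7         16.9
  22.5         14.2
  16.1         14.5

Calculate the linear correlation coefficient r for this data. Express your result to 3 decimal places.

n = 8, Σg = 117.5, Σh = 147, Σg² = 2007.13, Σh² = 2940.44, Σgh = 2110.11
nΣgh − ΣgΣh = 16880.88 − 17272.5 = -391.62
nΣg² − (Σg)² = 16057.04 − 13806.25 = 2250.79; nΣh² − (Σh)² = 23523.52 − 21609 = 1914.52
r = -391.62 / √(2250.79 × 1914.52) = -391.62 / 2075.8570 ≈ -0.189

-0.189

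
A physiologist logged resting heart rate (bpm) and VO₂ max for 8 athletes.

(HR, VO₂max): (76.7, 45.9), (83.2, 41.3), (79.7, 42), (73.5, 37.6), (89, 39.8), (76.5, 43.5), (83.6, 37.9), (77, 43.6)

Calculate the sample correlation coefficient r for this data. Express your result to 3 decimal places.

-0.307

n = 8, Σx = 639.2, Σy = 331.6, Σx² = 51250.68, Σy² = 13803.92, Σxy = 26463.28
nΣxy − ΣxΣy = 211706.24 − 211958.72 = -252.48
nΣx² − (Σx)² = 410005.44 − 408576.64 = 1428.8; nΣy² − (Σy)² = 110431.36 − 109958.56 = 472.8
r = -252.48 / √(1428.8 × 472.8) = -252.48 / 821.9104 ≈ -0.307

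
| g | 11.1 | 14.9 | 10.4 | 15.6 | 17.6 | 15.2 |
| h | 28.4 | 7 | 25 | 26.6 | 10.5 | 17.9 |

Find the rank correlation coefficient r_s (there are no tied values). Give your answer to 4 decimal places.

Rank g: 2, 3, 1, 5, 6, 4
Rank h: 6, 1, 4, 5, 2, 3
d = rank(g) − rank(h): -4, 2, -3, 0, 4, 1; Σd² = 46
ρ = 1 − 6Σd² / [n(n²−1)] = 1 − 6×46 / (6×35) = 1 − 276/210 ≈ -0.3143

-0.3143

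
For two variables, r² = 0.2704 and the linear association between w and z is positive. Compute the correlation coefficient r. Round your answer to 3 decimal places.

0.520

|r| = √0.2704 = 0.520
The association is positive, so r = 0.520.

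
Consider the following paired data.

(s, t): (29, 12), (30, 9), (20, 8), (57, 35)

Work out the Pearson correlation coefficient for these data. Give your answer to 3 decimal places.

n = 4, Σs = 136, Σt = 64, Σs² = 5390, Σt² = 1514, Σst = 2773
nΣst − ΣsΣt = 11092 − 8704 = 2388
nΣs² − (Σs)² = 21560 − 18496 = 3064; nΣt² − (Σt)² = 6056 − 4096 = 1960
r = 2388 / √(3064 × 1960) = 2388 / 2450.5999 ≈ 0.974

0.974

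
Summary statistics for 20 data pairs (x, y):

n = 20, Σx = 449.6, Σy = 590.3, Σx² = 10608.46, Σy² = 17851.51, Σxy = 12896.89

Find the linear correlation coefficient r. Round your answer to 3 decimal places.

-0.805

r = (nΣxy − ΣxΣy) / √[(nΣx² − (Σx)²)(nΣy² − (Σy)²)]
Numerator: 20×12896.89 − 449.6×590.3 = -7461.08
Denominator: √[(212169.2 − 202140.16)(357030.2 − 348454.09)] = √[10029.04 × 8576.11] = 9274.1657
r = -7461.08 / 9274.1657 ≈ -0.805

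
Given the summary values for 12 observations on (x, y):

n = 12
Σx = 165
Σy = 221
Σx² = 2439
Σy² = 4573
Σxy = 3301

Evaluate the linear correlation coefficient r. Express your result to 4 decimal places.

0.8962

r = (nΣxy − ΣxΣy) / √[(nΣx² − (Σx)²)(nΣy² − (Σy)²)]
Numerator: 12×3301 − 165×221 = 3147
Denominator: √[(29268 − 27225)(54876 − 48841)] = √[2043 × 6035] = 3511.3395
r = 3147 / 3511.3395 ≈ 0.8962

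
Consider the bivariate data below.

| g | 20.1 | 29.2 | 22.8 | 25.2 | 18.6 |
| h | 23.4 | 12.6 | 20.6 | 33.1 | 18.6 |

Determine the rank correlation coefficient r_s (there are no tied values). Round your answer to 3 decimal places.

-0.100

Rank g: 2, 5, 3, 4, 1
Rank h: 4, 1, 3, 5, 2
d = rank(g) − rank(h): -2, 4, 0, -1, -1; Σd² = 22
ρ = 1 − 6Σd² / [n(n²−1)] = 1 − 6×22 / (5×24) = 1 − 132/120 ≈ -0.100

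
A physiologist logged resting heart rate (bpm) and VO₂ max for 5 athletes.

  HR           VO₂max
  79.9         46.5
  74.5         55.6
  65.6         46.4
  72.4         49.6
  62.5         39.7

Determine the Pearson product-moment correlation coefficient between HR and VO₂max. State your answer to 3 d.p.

n = 5, Σx = 354.9, Σy = 237.8, Σx² = 25385.63, Σy² = 11442.82, Σxy = 16973.68
nΣxy − ΣxΣy = 84868.4 − 84395.22 = 473.18
nΣx² − (Σx)² = 126928.15 − 125954.01 = 974.14; nΣy² − (Σy)² = 57214.1 − 56548.84 = 665.26
r = 473.18 / √(974.14 × 665.26) = 473.18 / 805.0195 ≈ 0.588

0.588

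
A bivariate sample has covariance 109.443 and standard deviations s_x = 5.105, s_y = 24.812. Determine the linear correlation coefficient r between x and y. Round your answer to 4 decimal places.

r = Cov(x,y) / (s_x · s_y) = 109.443 / (5.105 × 24.812)
  = 109.443 / 126.6653 ≈ 0.8640

0.8640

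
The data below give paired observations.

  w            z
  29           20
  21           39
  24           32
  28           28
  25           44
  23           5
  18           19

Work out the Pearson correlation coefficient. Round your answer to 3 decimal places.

n = 7, Σw = 168, Σz = 187, Σw² = 4120, Σz² = 6051, Σwz = 4508
nΣwz − ΣwΣz = 31556 − 31416 = 140
nΣw² − (Σw)² = 28840 − 28224 = 616; nΣz² − (Σz)² = 42357 − 34969 = 7388
r = 140 / √(616 × 7388) = 140 / 2133.3092 ≈ 0.066

0.066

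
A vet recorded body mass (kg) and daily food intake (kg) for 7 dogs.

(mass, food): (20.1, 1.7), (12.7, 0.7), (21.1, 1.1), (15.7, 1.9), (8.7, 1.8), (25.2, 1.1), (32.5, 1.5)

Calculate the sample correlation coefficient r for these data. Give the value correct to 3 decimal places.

-0.102

n = 7, Σx = 136, Σy = 9.8, Σx² = 3023.98, Σy² = 14.9, Σxy = 188.23
nΣxy − ΣxΣy = 1317.61 − 1332.8 = -15.19
nΣx² − (Σx)² = 21167.86 − 18496 = 2671.86; nΣy² − (Σy)² = 104.3 − 96.04 = 8.26
r = -15.19 / √(2671.86 × 8.26) = -15.19 / 148.5583 ≈ -0.102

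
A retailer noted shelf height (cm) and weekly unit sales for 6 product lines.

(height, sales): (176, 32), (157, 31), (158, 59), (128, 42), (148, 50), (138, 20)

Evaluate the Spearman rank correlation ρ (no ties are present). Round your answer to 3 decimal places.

Rank height: 6, 4, 5, 1, 3, 2
Rank sales: 3, 2, 6, 4, 5, 1
d = rank(height) − rank(sales): 3, 2, -1, -3, -2, 1; Σd² = 28
ρ = 1 − 6Σd² / [n(n²−1)] = 1 − 6×28 / (6×35) = 1 − 168/210 ≈ 0.200

0.200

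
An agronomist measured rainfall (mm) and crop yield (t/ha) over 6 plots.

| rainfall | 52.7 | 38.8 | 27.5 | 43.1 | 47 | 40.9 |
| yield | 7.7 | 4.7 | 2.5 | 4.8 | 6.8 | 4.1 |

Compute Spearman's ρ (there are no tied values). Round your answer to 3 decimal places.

0.943

Rank rainfall: 6, 2, 1, 4, 5, 3
Rank yield: 6, 3, 1, 4, 5, 2
d = rank(rainfall) − rank(yield): 0, -1, 0, 0, 0, 1; Σd² = 2
ρ = 1 − 6Σd² / [n(n²−1)] = 1 − 6×2 / (6×35) = 1 − 12/210 ≈ 0.943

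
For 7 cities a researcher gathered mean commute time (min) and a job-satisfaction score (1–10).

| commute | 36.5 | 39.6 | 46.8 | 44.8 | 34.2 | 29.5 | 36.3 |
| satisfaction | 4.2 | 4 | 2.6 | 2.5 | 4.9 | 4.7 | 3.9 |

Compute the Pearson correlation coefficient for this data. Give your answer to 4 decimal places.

-0.9294

n = 7, Σx = 267.7, Σy = 26.8, Σx² = 10455.27, Σy² = 107.96, Σxy = 993.18
nΣxy − ΣxΣy = 6952.26 − 7174.36 = -222.1
nΣx² − (Σx)² = 73186.89 − 71663.29 = 1523.6; nΣy² − (Σy)² = 755.72 − 718.24 = 37.48
r = -222.1 / √(1523.6 × 37.48) = -222.1 / 238.9655 ≈ -0.9294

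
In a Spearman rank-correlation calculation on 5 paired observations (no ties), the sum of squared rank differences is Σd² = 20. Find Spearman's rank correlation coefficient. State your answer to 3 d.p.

0.000

ρ = 1 − 6Σd² / [n(n²−1)] = 1 − 6×20 / (5×24)
  = 1 − 120/120 = 1 − 1.0000 ≈ 0.000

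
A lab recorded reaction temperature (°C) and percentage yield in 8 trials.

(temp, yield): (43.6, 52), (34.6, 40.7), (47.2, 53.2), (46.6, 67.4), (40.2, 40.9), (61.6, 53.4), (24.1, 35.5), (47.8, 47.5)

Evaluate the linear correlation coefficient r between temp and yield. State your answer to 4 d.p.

0.6630

n = 8, Σx = 345.7, Σy = 390.6, Σx² = 15773.77, Σy² = 19774.36, Σxy = 17386.97
nΣxy − ΣxΣy = 139095.76 − 135030.42 = 4065.34
nΣx² − (Σx)² = 126190.16 − 119508.49 = 6681.67; nΣy² − (Σy)² = 158194.88 − 152568.36 = 5626.52
r = 4065.34 / √(6681.67 × 5626.52) = 4065.34 / 6131.4395 ≈ 0.6630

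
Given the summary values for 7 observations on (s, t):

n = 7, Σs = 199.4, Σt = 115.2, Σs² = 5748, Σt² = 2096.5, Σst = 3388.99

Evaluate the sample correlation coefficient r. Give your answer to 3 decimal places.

0.920

r = (nΣst − ΣsΣt) / √[(nΣs² − (Σs)²)(nΣt² − (Σt)²)]
Numerator: 7×3388.99 − 199.4×115.2 = 752.05
Denominator: √[(40236 − 39760.36)(14675.5 − 13271.04)] = √[475.64 × 1404.46] = 817.3233
r = 752.05 / 817.3233 ≈ 0.920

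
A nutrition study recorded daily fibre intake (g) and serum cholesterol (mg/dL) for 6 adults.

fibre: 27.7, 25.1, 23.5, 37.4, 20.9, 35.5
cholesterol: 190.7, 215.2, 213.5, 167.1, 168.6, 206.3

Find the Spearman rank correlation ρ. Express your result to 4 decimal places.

Rank fibre: 4, 3, 2, 6, 1, 5
Rank cholesterol: 3, 6, 5, 1, 2, 4
d = rank(fibre) − rank(cholesterol): 1, -3, -3, 5, -1, 1; Σd² = 46
ρ = 1 − 6Σd² / [n(n²−1)] = 1 − 6×46 / (6×35) = 1 − 276/210 ≈ -0.3143

-0.3143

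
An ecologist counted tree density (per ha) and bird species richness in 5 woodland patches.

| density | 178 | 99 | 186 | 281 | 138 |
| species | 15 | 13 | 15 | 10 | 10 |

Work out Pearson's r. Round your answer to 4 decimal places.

-0.2581

n = 5, Σx = 882, Σy = 63, Σx² = 174086, Σy² = 819, Σxy = 10937
nΣxy − ΣxΣy = 54685 − 55566 = -881
nΣx² − (Σx)² = 870430 − 777924 = 92506; nΣy² − (Σy)² = 4095 − 3969 = 126
r = -881 / √(92506 × 126) = -881 / 3414.0527 ≈ -0.2581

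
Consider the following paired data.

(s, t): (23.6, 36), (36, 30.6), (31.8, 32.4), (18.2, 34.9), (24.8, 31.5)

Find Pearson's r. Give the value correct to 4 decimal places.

n = 5, Σs = 134.4, Σt = 165.4, Σs² = 3810.48, Σt² = 5492.38, Σst = 4397.9
nΣst − ΣsΣt = 21989.5 − 22229.76 = -240.26
nΣs² − (Σs)² = 19052.4 − 18063.36 = 989.04; nΣt² − (Σt)² = 27461.9 − 27357.16 = 104.74
r = -240.26 / √(989.04 × 104.74) = -240.26 / 321.8572 ≈ -0.7465

-0.7465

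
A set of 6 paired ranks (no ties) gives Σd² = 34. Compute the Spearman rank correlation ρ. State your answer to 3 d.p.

ρ = 1 − 6Σd² / [n(n²−1)] = 1 − 6×34 / (6×35)
  = 1 − 204/210 = 1 − 0.9714 ≈ 0.029

0.029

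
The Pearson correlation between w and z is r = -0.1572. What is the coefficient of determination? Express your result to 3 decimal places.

r² = (-0.1572)² = 0.025

0.025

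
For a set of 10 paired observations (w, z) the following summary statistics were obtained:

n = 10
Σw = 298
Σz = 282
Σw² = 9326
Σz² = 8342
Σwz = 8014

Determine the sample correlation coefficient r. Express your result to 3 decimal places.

r = (nΣwz − ΣwΣz) / √[(nΣw² − (Σw)²)(nΣz² − (Σz)²)]
Numerator: 10×8014 − 298×282 = -3896
Denominator: √[(93260 − 88804)(83420 − 79524)] = √[4456 × 3896] = 4166.6025
r = -3896 / 4166.6025 ≈ -0.935

-0.935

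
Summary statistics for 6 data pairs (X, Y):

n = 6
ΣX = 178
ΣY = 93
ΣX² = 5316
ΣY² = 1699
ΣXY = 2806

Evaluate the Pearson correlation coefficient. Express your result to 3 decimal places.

0.493

r = (nΣXY − ΣXΣY) / √[(nΣX² − (ΣX)²)(nΣY² − (ΣY)²)]
Numerator: 6×2806 − 178×93 = 282
Denominator: √[(31896 − 31684)(10194 − 8649)] = √[212 × 1545] = 572.3111
r = 282 / 572.3111 ≈ 0.493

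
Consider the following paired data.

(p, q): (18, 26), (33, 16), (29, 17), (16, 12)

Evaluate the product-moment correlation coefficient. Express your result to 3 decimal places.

n = 4, Σp = 96, Σq = 71, Σp² = 2510, Σq² = 1365, Σpq = 1681
nΣpq − ΣpΣq = 6724 − 6816 = -92
nΣp² − (Σp)² = 10040 − 9216 = 824; nΣq² − (Σq)² = 5460 − 5041 = 419
r = -92 / √(824 × 419) = -92 / 587.5849 ≈ -0.157

-0.157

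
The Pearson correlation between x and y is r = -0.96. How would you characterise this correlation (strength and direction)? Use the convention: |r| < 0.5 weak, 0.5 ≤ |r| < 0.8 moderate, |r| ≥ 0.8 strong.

strong negative

r = -0.96 < 0 so the relationship is negative.
|r| = 0.96, which falls in the strong range.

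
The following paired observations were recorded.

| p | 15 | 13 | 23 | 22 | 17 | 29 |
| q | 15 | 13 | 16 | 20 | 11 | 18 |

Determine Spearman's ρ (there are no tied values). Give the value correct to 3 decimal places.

0.657

Rank p: 2, 1, 5, 4, 3, 6
Rank q: 3, 2, 4, 6, 1, 5
d = rank(p) − rank(q): -1, -1, 1, -2, 2, 1; Σd² = 12
ρ = 1 − 6Σd² / [n(n²−1)] = 1 − 6×12 / (6×35) = 1 − 72/210 ≈ 0.657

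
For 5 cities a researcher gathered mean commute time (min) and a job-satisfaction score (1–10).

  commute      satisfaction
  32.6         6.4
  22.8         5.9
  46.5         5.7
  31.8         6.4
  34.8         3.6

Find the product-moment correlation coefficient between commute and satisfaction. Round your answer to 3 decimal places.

n = 5, Σx = 168.5, Σy = 28, Σx² = 5967.13, Σy² = 162.18, Σxy = 937.01
nΣxy − ΣxΣy = 4685.05 − 4718 = -32.95
nΣx² − (Σx)² = 29835.65 − 28392.25 = 1443.4; nΣy² − (Σy)² = 810.9 − 784 = 26.9
r = -32.95 / √(1443.4 × 26.9) = -32.95 / 197.0468 ≈ -0.167

-0.167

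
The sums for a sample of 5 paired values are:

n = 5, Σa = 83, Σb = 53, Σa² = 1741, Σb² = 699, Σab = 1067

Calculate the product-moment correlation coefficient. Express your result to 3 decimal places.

r = (nΣab − ΣaΣb) / √[(nΣa² − (Σa)²)(nΣb² − (Σb)²)]
Numerator: 5×1067 − 83×53 = 936
Denominator: √[(8705 − 6889)(3495 − 2809)] = √[1816 × 686] = 1116.1434
r = 936 / 1116.1434 ≈ 0.839

0.839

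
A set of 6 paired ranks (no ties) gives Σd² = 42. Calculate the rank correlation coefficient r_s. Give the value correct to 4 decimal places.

-0.2000

ρ = 1 − 6Σd² / [n(n²−1)] = 1 − 6×42 / (6×35)
  = 1 − 252/210 = 1 − 1.20000 ≈ -0.2000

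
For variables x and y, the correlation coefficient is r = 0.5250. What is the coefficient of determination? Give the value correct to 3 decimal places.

0.276

r² = (0.5250)² = 0.276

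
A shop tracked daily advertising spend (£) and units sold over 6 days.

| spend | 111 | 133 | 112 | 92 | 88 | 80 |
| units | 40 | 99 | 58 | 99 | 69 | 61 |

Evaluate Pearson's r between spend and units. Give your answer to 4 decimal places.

n = 6, Σx = 616, Σy = 426, Σx² = 65162, Σy² = 33048, Σxy = 44163
nΣxy − ΣxΣy = 264978 − 262416 = 2562
nΣx² − (Σx)² = 390972 − 379456 = 11516; nΣy² − (Σy)² = 198288 − 181476 = 16812
r = 2562 / √(11516 × 16812) = 2562 / 13914.2730 ≈ 0.1841

0.1841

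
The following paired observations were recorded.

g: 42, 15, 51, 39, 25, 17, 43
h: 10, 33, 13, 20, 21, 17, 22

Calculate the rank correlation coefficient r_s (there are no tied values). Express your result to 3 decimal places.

-0.464

Rank g: 5, 1, 7, 4, 3, 2, 6
Rank h: 1, 7, 2, 4, 5, 3, 6
d = rank(g) − rank(h): 4, -6, 5, 0, -2, -1, 0; Σd² = 82
ρ = 1 − 6Σd² / [n(n²−1)] = 1 − 6×82 / (7×48) = 1 − 492/336 ≈ -0.464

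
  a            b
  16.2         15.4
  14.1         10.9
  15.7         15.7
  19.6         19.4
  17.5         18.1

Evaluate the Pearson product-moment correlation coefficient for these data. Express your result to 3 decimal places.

n = 5, Σa = 83.1, Σb = 79.5, Σa² = 1398.15, Σb² = 1306.43, Σab = 1346.65
nΣab − ΣaΣb = 6733.25 − 6606.45 = 126.8
nΣa² − (Σa)² = 6990.75 − 6905.61 = 85.14; nΣb² − (Σb)² = 6532.15 − 6320.25 = 211.9
r = 126.8 / √(85.14 × 211.9) = 126.8 / 134.3174 ≈ 0.944

0.944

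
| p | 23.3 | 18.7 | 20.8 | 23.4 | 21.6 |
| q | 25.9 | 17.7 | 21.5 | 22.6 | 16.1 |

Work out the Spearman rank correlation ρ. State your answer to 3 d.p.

Rank p: 4, 1, 2, 5, 3
Rank q: 5, 2, 3, 4, 1
d = rank(p) − rank(q): -1, -1, -1, 1, 2; Σd² = 8
ρ = 1 − 6Σd² / [n(n²−1)] = 1 − 6×8 / (5×24) = 1 − 48/120 ≈ 0.600

0.600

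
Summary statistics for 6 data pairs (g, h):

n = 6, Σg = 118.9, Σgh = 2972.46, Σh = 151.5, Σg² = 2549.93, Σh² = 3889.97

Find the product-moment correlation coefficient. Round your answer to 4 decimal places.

-0.2661

r = (nΣgh − ΣgΣh) / √[(nΣg² − (Σg)²)(nΣh² − (Σh)²)]
Numerator: 6×2972.46 − 118.9×151.5 = -178.59
Denominator: √[(15299.58 − 14137.21)(23339.82 − 22952.25)] = √[1162.37 × 387.57] = 671.1928
r = -178.59 / 671.1928 ≈ -0.2661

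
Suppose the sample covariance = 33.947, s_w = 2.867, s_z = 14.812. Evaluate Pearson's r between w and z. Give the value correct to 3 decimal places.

r = Cov(w,z) / (s_w · s_z) = 33.947 / (2.867 × 14.812)
  = 33.947 / 42.4660 ≈ 0.799

0.799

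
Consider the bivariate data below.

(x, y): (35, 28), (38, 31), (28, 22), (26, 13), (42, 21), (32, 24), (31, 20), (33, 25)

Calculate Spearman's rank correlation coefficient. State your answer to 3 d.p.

0.595

Rank x: 6, 7, 2, 1, 8, 4, 3, 5
Rank y: 7, 8, 4, 1, 3, 5, 2, 6
d = rank(x) − rank(y): -1, -1, -2, 0, 5, -1, 1, -1; Σd² = 34
ρ = 1 − 6Σd² / [n(n²−1)] = 1 − 6×34 / (8×63) = 1 − 204/504 ≈ 0.595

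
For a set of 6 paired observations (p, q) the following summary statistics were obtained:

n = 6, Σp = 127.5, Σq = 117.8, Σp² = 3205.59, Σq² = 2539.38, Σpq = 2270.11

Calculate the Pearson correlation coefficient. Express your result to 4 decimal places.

-0.6953

r = (nΣpq − ΣpΣq) / √[(nΣp² − (Σp)²)(nΣq² − (Σq)²)]
Numerator: 6×2270.11 − 127.5×117.8 = -1398.84
Denominator: √[(19233.54 − 16256.25)(15236.28 − 13876.84)] = √[2977.29 × 1359.44] = 2011.8268
r = -1398.84 / 2011.8268 ≈ -0.6953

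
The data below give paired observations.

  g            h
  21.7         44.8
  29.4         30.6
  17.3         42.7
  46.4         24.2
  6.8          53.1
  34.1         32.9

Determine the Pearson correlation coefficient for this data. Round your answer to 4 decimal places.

-0.9612

n = 6, Σg = 155.7, Σh = 228.3, Σg² = 4996.55, Σh² = 9254.35, Σgh = 5216.36
nΣgh − ΣgΣh = 31298.16 − 35546.31 = -4248.15
nΣg² − (Σg)² = 29979.3 − 24242.49 = 5736.81; nΣh² − (Σh)² = 55526.1 − 52120.89 = 3405.21
r = -4248.15 / √(5736.81 × 3405.21) = -4248.15 / 4419.8465 ≈ -0.9612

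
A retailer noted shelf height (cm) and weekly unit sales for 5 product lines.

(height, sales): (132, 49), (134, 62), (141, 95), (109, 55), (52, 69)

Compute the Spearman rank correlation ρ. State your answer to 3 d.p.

Rank height: 3, 4, 5, 2, 1
Rank sales: 1, 3, 5, 2, 4
d = rank(height) − rank(sales): 2, 1, 0, 0, -3; Σd² = 14
ρ = 1 − 6Σd² / [n(n²−1)] = 1 − 6×14 / (5×24) = 1 − 84/120 ≈ 0.300

0.300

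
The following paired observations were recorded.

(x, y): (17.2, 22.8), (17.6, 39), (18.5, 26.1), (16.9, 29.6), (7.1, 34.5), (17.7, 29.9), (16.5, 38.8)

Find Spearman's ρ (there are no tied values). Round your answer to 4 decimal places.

Rank x: 4, 5, 7, 3, 1, 6, 2
Rank y: 1, 7, 2, 3, 5, 4, 6
d = rank(x) − rank(y): 3, -2, 5, 0, -4, 2, -4; Σd² = 74
ρ = 1 − 6Σd² / [n(n²−1)] = 1 − 6×74 / (7×48) = 1 − 444/336 ≈ -0.3214

-0.3214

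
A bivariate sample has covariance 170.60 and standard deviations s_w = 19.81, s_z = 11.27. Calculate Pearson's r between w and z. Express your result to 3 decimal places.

r = Cov(w,z) / (s_w · s_z) = 170.60 / (19.81 × 11.27)
  = 170.60 / 223.2587 ≈ 0.764

0.764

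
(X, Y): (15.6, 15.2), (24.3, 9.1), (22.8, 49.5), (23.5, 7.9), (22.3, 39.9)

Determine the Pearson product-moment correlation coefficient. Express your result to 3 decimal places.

0.088

n = 5, ΣX = 108.5, ΣY = 121.6, ΣX² = 2403.23, ΣY² = 4418.52, ΣXY = 2662.27
nΣXY − ΣXΣY = 13311.35 − 13193.6 = 117.75
nΣX² − (ΣX)² = 12016.15 − 11772.25 = 243.9; nΣY² − (ΣY)² = 22092.6 − 14786.56 = 7306.04
r = 117.75 / √(243.9 × 7306.04) = 117.75 / 1334.8944 ≈ 0.088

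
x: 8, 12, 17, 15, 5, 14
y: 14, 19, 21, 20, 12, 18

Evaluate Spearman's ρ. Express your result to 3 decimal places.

0.943

Rank x: 2, 3, 6, 5, 1, 4
Rank y: 2, 4, 6, 5, 1, 3
d = rank(x) − rank(y): 0, -1, 0, 0, 0, 1; Σd² = 2
ρ = 1 − 6Σd² / [n(n²−1)] = 1 − 6×2 / (6×35) = 1 − 12/210 ≈ 0.943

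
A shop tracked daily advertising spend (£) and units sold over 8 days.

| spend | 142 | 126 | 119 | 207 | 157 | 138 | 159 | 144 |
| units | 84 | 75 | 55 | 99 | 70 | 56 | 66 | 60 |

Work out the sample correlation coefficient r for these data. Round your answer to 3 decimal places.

n = 8, Σx = 1192, Σy = 565, Σx² = 182760, Σy² = 41499, Σxy = 86268
nΣxy − ΣxΣy = 690144 − 673480 = 16664
nΣx² − (Σx)² = 1462080 − 1420864 = 41216; nΣy² − (Σy)² = 331992 − 319225 = 12767
r = 16664 / √(41216 × 12767) = 16664 / 22939.1515 ≈ 0.726

0.726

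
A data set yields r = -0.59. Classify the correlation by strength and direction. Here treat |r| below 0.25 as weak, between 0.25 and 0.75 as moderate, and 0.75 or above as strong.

r = -0.59 < 0 so the relationship is negative.
|r| = 0.59, which falls in the moderate range.

moderate negative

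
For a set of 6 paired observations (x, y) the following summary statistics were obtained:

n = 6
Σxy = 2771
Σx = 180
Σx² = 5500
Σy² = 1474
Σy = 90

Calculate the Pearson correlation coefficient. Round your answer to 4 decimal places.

0.6376

r = (nΣxy − ΣxΣy) / √[(nΣx² − (Σx)²)(nΣy² − (Σy)²)]
Numerator: 6×2771 − 180×90 = 426
Denominator: √[(33000 − 32400)(8844 − 8100)] = √[600 × 744] = 668.1317
r = 426 / 668.1317 ≈ 0.6376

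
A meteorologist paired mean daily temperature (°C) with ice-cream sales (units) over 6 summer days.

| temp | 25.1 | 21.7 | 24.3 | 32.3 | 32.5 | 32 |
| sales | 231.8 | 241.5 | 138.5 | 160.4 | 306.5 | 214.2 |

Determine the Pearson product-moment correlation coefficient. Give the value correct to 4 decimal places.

n = 6, Σx = 167.9, Σy = 1292.9, Σx² = 4814.93, Σy² = 296787.79, Σxy = 36420.85
nΣxy − ΣxΣy = 218525.1 − 217077.91 = 1447.19
nΣx² − (Σx)² = 28889.58 − 28190.41 = 699.17; nΣy² − (Σy)² = 1780726.74 − 1671590.41 = 109136.33
r = 1447.19 / √(699.17 × 109136.33) = 1447.19 / 8735.2646 ≈ 0.1657

0.1657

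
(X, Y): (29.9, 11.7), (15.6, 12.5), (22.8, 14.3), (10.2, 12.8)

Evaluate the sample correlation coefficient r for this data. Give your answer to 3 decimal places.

-0.191

n = 4, ΣX = 78.5, ΣY = 51.3, ΣX² = 1761.25, ΣY² = 661.47, ΣXY = 1001.43
nΣXY − ΣXΣY = 4005.72 − 4027.05 = -21.33
nΣX² − (ΣX)² = 7045 − 6162.25 = 882.75; nΣY² − (ΣY)² = 2645.88 − 2631.69 = 14.19
r = -21.33 / √(882.75 × 14.19) = -21.33 / 111.9206 ≈ -0.191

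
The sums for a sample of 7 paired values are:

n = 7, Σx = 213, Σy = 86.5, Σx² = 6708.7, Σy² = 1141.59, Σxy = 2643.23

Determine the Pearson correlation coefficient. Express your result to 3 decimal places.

r = (nΣxy − ΣxΣy) / √[(nΣx² − (Σx)²)(nΣy² − (Σy)²)]
Numerator: 7×2643.23 − 213×86.5 = 78.11
Denominator: √[(46960.9 − 45369)(7991.13 − 7482.25)] = √[1591.9 × 508.88] = 900.0478
r = 78.11 / 900.0478 ≈ 0.087

0.087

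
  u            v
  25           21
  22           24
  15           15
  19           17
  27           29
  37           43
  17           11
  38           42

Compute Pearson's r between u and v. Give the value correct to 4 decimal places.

0.9735

n = 8, Σu = 200, Σv = 202, Σu² = 5526, Σv² = 6106, Σuv = 5758
nΣuv − ΣuΣv = 46064 − 40400 = 5664
nΣu² − (Σu)² = 44208 − 40000 = 4208; nΣv² − (Σv)² = 48848 − 40804 = 8044
r = 5664 / √(4208 × 8044) = 5664 / 5818.0024 ≈ 0.9735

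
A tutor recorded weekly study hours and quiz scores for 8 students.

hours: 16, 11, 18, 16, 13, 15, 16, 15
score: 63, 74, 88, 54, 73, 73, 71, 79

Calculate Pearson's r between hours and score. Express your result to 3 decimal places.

0.066

n = 8, Σx = 120, Σy = 575, Σx² = 1832, Σy² = 42045, Σxy = 8635
nΣxy − ΣxΣy = 69080 − 69000 = 80
nΣx² − (Σx)² = 14656 − 14400 = 256; nΣy² − (Σy)² = 336360 − 330625 = 5735
r = 80 / √(256 × 5735) = 80 / 1211.6765 ≈ 0.066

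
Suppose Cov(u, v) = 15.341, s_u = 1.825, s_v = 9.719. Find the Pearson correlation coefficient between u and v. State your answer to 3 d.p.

0.865

r = Cov(u,v) / (s_u · s_v) = 15.341 / (1.825 × 9.719)
  = 15.341 / 17.7372 ≈ 0.865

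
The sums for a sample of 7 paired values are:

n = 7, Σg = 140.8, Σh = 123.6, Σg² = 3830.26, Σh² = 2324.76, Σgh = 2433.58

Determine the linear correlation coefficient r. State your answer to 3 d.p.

r = (nΣgh − ΣgΣh) / √[(nΣg² − (Σg)²)(nΣh² − (Σh)²)]
Numerator: 7×2433.58 − 140.8×123.6 = -367.82
Denominator: √[(26811.82 − 19824.64)(16273.32 − 15276.96)] = √[6987.18 × 996.36] = 2638.5122
r = -367.82 / 2638.5122 ≈ -0.139

-0.139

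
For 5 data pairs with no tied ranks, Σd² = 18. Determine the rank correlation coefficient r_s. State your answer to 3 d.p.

ρ = 1 − 6Σd² / [n(n²−1)] = 1 − 6×18 / (5×24)
  = 1 − 108/120 = 1 − 0.9000 ≈ 0.100

0.100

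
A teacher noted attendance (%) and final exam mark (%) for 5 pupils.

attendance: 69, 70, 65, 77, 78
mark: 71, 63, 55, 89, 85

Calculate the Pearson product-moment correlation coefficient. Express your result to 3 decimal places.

n = 5, Σx = 359, Σy = 363, Σx² = 25899, Σy² = 27181, Σxy = 26367
nΣxy − ΣxΣy = 131835 − 130317 = 1518
nΣx² − (Σx)² = 129495 − 128881 = 614; nΣy² − (Σy)² = 135905 − 131769 = 4136
r = 1518 / √(614 × 4136) = 1518 / 1593.5821 ≈ 0.953

0.953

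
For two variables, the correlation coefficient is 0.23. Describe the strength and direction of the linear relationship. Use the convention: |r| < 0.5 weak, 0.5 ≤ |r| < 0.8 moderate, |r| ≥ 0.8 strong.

r = 0.23 > 0 so the relationship is positive.
|r| = 0.23, which falls in the weak range.

weak positive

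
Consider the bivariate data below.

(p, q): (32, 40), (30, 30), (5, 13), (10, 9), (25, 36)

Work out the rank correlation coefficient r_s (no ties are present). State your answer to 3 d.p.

Rank p: 5, 4, 1, 2, 3
Rank q: 5, 3, 2, 1, 4
d = rank(p) − rank(q): 0, 1, -1, 1, -1; Σd² = 4
ρ = 1 − 6Σd² / [n(n²−1)] = 1 − 6×4 / (5×24) = 1 − 24/120 ≈ 0.800

0.800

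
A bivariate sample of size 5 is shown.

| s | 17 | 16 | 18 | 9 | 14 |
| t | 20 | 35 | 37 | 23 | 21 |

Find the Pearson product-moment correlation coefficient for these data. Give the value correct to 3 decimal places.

0.467

n = 5, Σs = 74, Σt = 136, Σs² = 1146, Σt² = 3964, Σst = 2067
nΣst − ΣsΣt = 10335 − 10064 = 271
nΣs² − (Σs)² = 5730 − 5476 = 254; nΣt² − (Σt)² = 19820 − 18496 = 1324
r = 271 / √(254 × 1324) = 271 / 579.9103 ≈ 0.467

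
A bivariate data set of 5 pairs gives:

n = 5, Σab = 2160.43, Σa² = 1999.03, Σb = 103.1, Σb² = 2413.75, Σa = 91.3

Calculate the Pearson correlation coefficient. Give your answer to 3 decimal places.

0.899

r = (nΣab − ΣaΣb) / √[(nΣa² − (Σa)²)(nΣb² − (Σb)²)]
Numerator: 5×2160.43 − 91.3×103.1 = 1389.12
Denominator: √[(9995.15 − 8335.69)(12068.75 − 10629.61)] = √[1659.46 × 1439.14] = 1545.3787
r = 1389.12 / 1545.3787 ≈ 0.899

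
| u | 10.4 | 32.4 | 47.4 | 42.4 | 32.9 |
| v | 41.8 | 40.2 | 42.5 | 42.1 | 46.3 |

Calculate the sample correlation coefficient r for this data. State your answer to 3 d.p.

0.102

n = 5, Σu = 165.5, Σv = 212.9, Σu² = 6284.85, Σv² = 9085.63, Σuv = 7060.01
nΣuv − ΣuΣv = 35300.05 − 35234.95 = 65.1
nΣu² − (Σu)² = 31424.25 − 27390.25 = 4034; nΣv² − (Σv)² = 45428.15 − 45326.41 = 101.74
r = 65.1 / √(4034 × 101.74) = 65.1 / 640.6396 ≈ 0.102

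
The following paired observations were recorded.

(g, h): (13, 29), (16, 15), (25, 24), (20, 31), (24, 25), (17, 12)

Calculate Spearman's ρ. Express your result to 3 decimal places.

0.029

Rank g: 1, 2, 6, 4, 5, 3
Rank h: 5, 2, 3, 6, 4, 1
d = rank(g) − rank(h): -4, 0, 3, -2, 1, 2; Σd² = 34
ρ = 1 − 6Σd² / [n(n²−1)] = 1 − 6×34 / (6×35) = 1 − 204/210 ≈ 0.029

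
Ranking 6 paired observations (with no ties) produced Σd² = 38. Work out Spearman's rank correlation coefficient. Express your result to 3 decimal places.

ρ = 1 − 6Σd² / [n(n²−1)] = 1 − 6×38 / (6×35)
  = 1 − 228/210 = 1 − 1.0857 ≈ -0.086

-0.086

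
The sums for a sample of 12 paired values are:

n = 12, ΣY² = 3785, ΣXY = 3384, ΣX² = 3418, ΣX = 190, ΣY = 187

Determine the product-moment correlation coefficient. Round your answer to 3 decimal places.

r = (nΣXY − ΣXΣY) / √[(nΣX² − (ΣX)²)(nΣY² − (ΣY)²)]
Numerator: 12×3384 − 190×187 = 5078
Denominator: √[(41016 − 36100)(45420 − 34969)] = √[4916 × 10451] = 7167.7832
r = 5078 / 7167.7832 ≈ 0.708

0.708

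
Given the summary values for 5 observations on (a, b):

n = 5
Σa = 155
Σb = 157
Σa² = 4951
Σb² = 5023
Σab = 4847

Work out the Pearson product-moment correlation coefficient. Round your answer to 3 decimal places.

r = (nΣab − ΣaΣb) / √[(nΣa² − (Σa)²)(nΣb² − (Σb)²)]
Numerator: 5×4847 − 155×157 = -100
Denominator: √[(24755 − 24025)(25115 − 24649)] = √[730 × 466] = 583.2495
r = -100 / 583.2495 ≈ -0.171

-0.171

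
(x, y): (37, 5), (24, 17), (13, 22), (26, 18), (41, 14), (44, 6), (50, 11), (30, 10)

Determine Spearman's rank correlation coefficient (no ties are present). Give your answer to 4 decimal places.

-0.6667

Rank x: 5, 2, 1, 3, 6, 7, 8, 4
Rank y: 1, 6, 8, 7, 5, 2, 4, 3
d = rank(x) − rank(y): 4, -4, -7, -4, 1, 5, 4, 1; Σd² = 140
ρ = 1 − 6Σd² / [n(n²−1)] = 1 − 6×140 / (8×63) = 1 − 840/504 ≈ -0.6667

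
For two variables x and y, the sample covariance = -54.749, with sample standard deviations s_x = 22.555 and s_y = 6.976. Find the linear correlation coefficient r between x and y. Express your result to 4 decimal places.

-0.3480

r = Cov(x,y) / (s_x · s_y) = -54.749 / (22.555 × 6.976)
  = -54.749 / 157.3437 ≈ -0.3480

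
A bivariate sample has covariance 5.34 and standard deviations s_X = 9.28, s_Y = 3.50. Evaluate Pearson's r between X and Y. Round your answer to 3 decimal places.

0.164

r = Cov(X,Y) / (s_X · s_Y) = 5.34 / (9.28 × 3.50)
  = 5.34 / 32.4800 ≈ 0.164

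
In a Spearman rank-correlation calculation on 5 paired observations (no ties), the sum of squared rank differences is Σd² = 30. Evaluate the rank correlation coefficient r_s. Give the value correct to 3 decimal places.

-0.500

ρ = 1 − 6Σd² / [n(n²−1)] = 1 − 6×30 / (5×24)
  = 1 − 180/120 = 1 − 1.5000 ≈ -0.500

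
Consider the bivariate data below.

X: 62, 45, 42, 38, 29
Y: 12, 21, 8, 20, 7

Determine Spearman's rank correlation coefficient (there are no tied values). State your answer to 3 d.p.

0.500

Rank X: 5, 4, 3, 2, 1
Rank Y: 3, 5, 2, 4, 1
d = rank(X) − rank(Y): 2, -1, 1, -2, 0; Σd² = 10
ρ = 1 − 6Σd² / [n(n²−1)] = 1 − 6×10 / (5×24) = 1 − 60/120 ≈ 0.500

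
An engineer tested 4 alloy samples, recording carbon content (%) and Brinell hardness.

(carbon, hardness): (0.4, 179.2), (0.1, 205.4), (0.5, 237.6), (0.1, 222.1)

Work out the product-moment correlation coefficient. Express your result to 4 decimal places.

0.0678

n = 4, Σx = 1.1, Σy = 844.3, Σx² = 0.43, Σy² = 180083.97, Σxy = 233.23
nΣxy − ΣxΣy = 932.92 − 928.73 = 4.19
nΣx² − (Σx)² = 1.72 − 1.21 = 0.51; nΣy² − (Σy)² = 720335.88 − 712842.49 = 7493.39
r = 4.19 / √(0.51 × 7493.39) = 4.19 / 61.8193 ≈ 0.0678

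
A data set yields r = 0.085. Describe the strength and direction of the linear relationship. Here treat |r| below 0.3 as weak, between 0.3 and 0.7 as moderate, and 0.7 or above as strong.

r = 0.085 > 0 so the relationship is positive.
|r| = 0.085, which falls in the weak range.

weak positive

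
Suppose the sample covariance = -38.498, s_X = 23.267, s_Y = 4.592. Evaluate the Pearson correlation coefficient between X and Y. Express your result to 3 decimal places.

-0.360

r = Cov(X,Y) / (s_X · s_Y) = -38.498 / (23.267 × 4.592)
  = -38.498 / 106.8421 ≈ -0.360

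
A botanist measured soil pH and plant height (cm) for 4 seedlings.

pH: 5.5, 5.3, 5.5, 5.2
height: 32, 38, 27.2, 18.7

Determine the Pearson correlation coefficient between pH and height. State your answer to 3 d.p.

0.348

n = 4, Σx = 21.5, Σy = 115.9, Σx² = 115.63, Σy² = 3557.53, Σxy = 624.24
nΣxy − ΣxΣy = 2496.96 − 2491.85 = 5.11
nΣx² − (Σx)² = 462.52 − 462.25 = 0.27; nΣy² − (Σy)² = 14230.12 − 13432.81 = 797.31
r = 5.11 / √(0.27 × 797.31) = 5.11 / 14.6722 ≈ 0.348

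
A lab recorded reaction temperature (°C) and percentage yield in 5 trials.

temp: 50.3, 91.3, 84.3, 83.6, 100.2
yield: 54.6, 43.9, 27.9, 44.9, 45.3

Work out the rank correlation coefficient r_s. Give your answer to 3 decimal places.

-0.300

Rank temp: 1, 4, 3, 2, 5
Rank yield: 5, 2, 1, 3, 4
d = rank(temp) − rank(yield): -4, 2, 2, -1, 1; Σd² = 26
ρ = 1 − 6Σd² / [n(n²−1)] = 1 − 6×26 / (5×24) = 1 − 156/120 ≈ -0.300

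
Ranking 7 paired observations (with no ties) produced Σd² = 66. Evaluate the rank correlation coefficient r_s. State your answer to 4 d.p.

ρ = 1 − 6Σd² / [n(n²−1)] = 1 − 6×66 / (7×48)
  = 1 − 396/336 = 1 − 1.17857 ≈ -0.1786

-0.1786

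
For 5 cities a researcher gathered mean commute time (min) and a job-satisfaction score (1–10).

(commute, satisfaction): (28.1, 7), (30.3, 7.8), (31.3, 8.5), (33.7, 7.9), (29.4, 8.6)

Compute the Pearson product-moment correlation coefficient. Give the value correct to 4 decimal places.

0.3445

n = 5, Σx = 152.8, Σy = 39.8, Σx² = 4687.44, Σy² = 318.46, Σxy = 1218.16
nΣxy − ΣxΣy = 6090.8 − 6081.44 = 9.36
nΣx² − (Σx)² = 23437.2 − 23347.84 = 89.36; nΣy² − (Σy)² = 1592.3 − 1584.04 = 8.26
r = 9.36 / √(89.36 × 8.26) = 9.36 / 27.1682 ≈ 0.3445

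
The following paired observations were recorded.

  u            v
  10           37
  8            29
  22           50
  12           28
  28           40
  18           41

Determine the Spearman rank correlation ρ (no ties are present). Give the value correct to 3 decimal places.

Rank u: 2, 1, 5, 3, 6, 4
Rank v: 3, 2, 6, 1, 4, 5
d = rank(u) − rank(v): -1, -1, -1, 2, 2, -1; Σd² = 12
ρ = 1 − 6Σd² / [n(n²−1)] = 1 − 6×12 / (6×35) = 1 − 72/210 ≈ 0.657

0.657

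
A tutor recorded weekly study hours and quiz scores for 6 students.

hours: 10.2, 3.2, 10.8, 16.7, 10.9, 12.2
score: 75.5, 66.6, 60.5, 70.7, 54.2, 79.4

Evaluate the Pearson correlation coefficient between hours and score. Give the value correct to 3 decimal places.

0.178

n = 6, Σx = 64, Σy = 406.9, Σx² = 777.46, Σy² = 28036.55, Σxy = 4376.77
nΣxy − ΣxΣy = 26260.62 − 26041.6 = 219.02
nΣx² − (Σx)² = 4664.76 − 4096 = 568.76; nΣy² − (Σy)² = 168219.3 − 165567.61 = 2651.69
r = 219.02 / √(568.76 × 2651.69) = 219.02 / 1228.0778 ≈ 0.178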